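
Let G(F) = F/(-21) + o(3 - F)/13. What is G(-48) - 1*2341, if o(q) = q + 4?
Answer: -212438/91 ≈ -2334.5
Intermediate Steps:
o(q) = 4 + q
G(F) = 7/13 - 34*F/273 (G(F) = F/(-21) + (4 + (3 - F))/13 = F*(-1/21) + (7 - F)*(1/13) = -F/21 + (7/13 - F/13) = 7/13 - 34*F/273)
G(-48) - 1*2341 = (7/13 - 34/273*(-48)) - 1*2341 = (7/13 + 544/91) - 2341 = 593/91 - 2341 = -212438/91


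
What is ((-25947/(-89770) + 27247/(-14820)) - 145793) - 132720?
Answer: -7410667228337/26607828 ≈ -2.7851e+5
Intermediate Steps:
((-25947/(-89770) + 27247/(-14820)) - 145793) - 132720 = ((-25947*(-1/89770) + 27247*(-1/14820)) - 145793) - 132720 = ((25947/89770 - 27247/14820) - 145793) - 132720 = (-41228573/26607828 - 145793) - 132720 = -3879276296177/26607828 - 132720 = -7410667228337/26607828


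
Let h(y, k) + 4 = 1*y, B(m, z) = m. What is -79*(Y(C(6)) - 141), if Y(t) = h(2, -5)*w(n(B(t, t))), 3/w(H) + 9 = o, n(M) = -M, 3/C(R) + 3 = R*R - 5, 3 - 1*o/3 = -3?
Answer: 33575/3 ≈ 11192.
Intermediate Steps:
o = 18 (o = 9 - 3*(-3) = 9 + 9 = 18)
h(y, k) = -4 + y (h(y, k) = -4 + 1*y = -4 + y)
C(R) = 3/(-8 + R**2) (C(R) = 3/(-3 + (R*R - 5)) = 3/(-3 + (R**2 - 5)) = 3/(-3 + (-5 + R**2)) = 3/(-8 + R**2))
w(H) = 1/3 (w(H) = 3/(-9 + 18) = 3/9 = 3*(1/9) = 1/3)
Y(t) = -2/3 (Y(t) = (-4 + 2)*(1/3) = -2*1/3 = -2/3)
-79*(Y(C(6)) - 141) = -79*(-2/3 - 141) = -79*(-425/3) = 33575/3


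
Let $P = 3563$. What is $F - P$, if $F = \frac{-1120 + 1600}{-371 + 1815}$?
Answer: $- \frac{1286123}{361} \approx -3562.7$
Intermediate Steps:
$F = \frac{120}{361}$ ($F = \frac{480}{1444} = 480 \cdot \frac{1}{1444} = \frac{120}{361} \approx 0.33241$)
$F - P = \frac{120}{361} - 3563 = - \frac{1286123}{361}$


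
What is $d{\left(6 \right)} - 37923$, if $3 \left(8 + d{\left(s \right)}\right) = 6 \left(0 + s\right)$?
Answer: $-37919$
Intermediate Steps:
$d{\left(s \right)} = -8 + 2 s$ ($d{\left(s \right)} = -8 + \frac{6 \left(0 + s\right)}{3} = -8 + \frac{6 s}{3} = -8 + 2 s$)
$d{\left(6 \right)} - 37923 = \left(-8 + 2 \cdot 6\right) - 37923 = \left(-8 + 12\right) - 37923 = 4 - 37923 = -37919$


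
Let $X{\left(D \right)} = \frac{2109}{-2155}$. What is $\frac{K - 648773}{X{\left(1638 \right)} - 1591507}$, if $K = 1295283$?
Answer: $- \frac{696614525}{1714849847} \approx -0.40622$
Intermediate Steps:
$X{\left(D \right)} = - \frac{2109}{2155}$ ($X{\left(D \right)} = 2109 \left(- \frac{1}{2155}\right) = - \frac{2109}{2155}$)
$\frac{K - 648773}{X{\left(1638 \right)} - 1591507} = \frac{1295283 - 648773}{- \frac{2109}{2155} - 1591507} = \frac{646510}{- \frac{3429699694}{2155}} = 646510 \left(- \frac{2155}{3429699694}\right) = - \frac{696614525}{1714849847}$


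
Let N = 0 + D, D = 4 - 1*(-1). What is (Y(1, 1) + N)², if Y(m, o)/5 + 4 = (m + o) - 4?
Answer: 625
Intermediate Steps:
D = 5 (D = 4 + 1 = 5)
Y(m, o) = -40 + 5*m + 5*o (Y(m, o) = -20 + 5*((m + o) - 4) = -20 + 5*(-4 + m + o) = -20 + (-20 + 5*m + 5*o) = -40 + 5*m + 5*o)
N = 5 (N = 0 + 5 = 5)
(Y(1, 1) + N)² = ((-40 + 5*1 + 5*1) + 5)² = ((-40 + 5 + 5) + 5)² = (-30 + 5)² = (-25)² = 625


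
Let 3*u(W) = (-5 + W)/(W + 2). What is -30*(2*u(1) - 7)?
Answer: 710/3 ≈ 236.67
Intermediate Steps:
u(W) = (-5 + W)/(3*(2 + W)) (u(W) = ((-5 + W)/(W + 2))/3 = ((-5 + W)/(2 + W))/3 = (-5 + W)/(3*(2 + W)))
-30*(2*u(1) - 7) = -30*(2*((-5 + 1)/(3*(2 + 1))) - 7) = -30*(2*((⅓)*(-4)/3) - 7) = -30*(2*((⅓)*(⅓)*(-4)) - 7) = -30*(2*(-4/9) - 7) = -30*(-8/9 - 7) = -30*(-71/9) = 710/3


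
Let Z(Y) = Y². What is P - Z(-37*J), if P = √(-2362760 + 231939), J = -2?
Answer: -5476 + I*√2130821 ≈ -5476.0 + 1459.7*I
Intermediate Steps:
P = I*√2130821 (P = √(-2130821) = I*√2130821 ≈ 1459.7*I)
P - Z(-37*J) = I*√2130821 - (-37*(-2))² = I*√2130821 - 1*74² = I*√2130821 - 1*5476 = I*√2130821 - 5476 = -5476 + I*√2130821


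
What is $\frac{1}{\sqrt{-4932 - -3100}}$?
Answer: $- \frac{i \sqrt{458}}{916} \approx - 0.023363 i$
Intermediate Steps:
$\frac{1}{\sqrt{-4932 - -3100}} = \frac{1}{\sqrt{-4932 + 3100}} = \frac{1}{\sqrt{-1832}} = \frac{1}{2 i \sqrt{458}} = - \frac{i \sqrt{458}}{916}$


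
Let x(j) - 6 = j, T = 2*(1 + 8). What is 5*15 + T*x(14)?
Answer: 435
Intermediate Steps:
T = 18 (T = 2*9 = 18)
x(j) = 6 + j
5*15 + T*x(14) = 5*15 + 18*(6 + 14) = 75 + 18*20 = 75 + 360 = 435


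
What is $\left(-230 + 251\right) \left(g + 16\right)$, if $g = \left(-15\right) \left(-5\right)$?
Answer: $1911$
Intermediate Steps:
$g = 75$
$\left(-230 + 251\right) \left(g + 16\right) = \left(-230 + 251\right) \left(75 + 16\right) = 21 \cdot 91 = 1911$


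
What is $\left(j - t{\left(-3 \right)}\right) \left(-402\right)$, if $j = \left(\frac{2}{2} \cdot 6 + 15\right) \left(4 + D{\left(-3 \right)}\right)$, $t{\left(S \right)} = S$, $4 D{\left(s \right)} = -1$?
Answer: $- \frac{65727}{2} \approx -32864.0$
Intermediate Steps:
$D{\left(s \right)} = - \frac{1}{4}$ ($D{\left(s \right)} = \frac{1}{4} \left(-1\right) = - \frac{1}{4}$)
$j = \frac{315}{4}$ ($j = \left(\frac{2}{2} \cdot 6 + 15\right) \left(4 - \frac{1}{4}\right) = \left(2 \cdot \frac{1}{2} \cdot 6 + 15\right) \frac{15}{4} = \left(1 \cdot 6 + 15\right) \frac{15}{4} = \left(6 + 15\right) \frac{15}{4} = 21 \cdot \frac{15}{4} = \frac{315}{4} \approx 78.75$)
$\left(j - t{\left(-3 \right)}\right) \left(-402\right) = \left(\frac{315}{4} - -3\right) \left(-402\right) = \left(\frac{315}{4} + 3\right) \left(-402\right) = \frac{327}{4} \left(-402\right) = - \frac{65727}{2}$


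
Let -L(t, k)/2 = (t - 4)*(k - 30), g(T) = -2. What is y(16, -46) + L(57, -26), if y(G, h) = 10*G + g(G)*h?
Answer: 6188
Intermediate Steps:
L(t, k) = -2*(-30 + k)*(-4 + t) (L(t, k) = -2*(t - 4)*(k - 30) = -2*(-4 + t)*(-30 + k) = -2*(-30 + k)*(-4 + t))
y(G, h) = -2*h + 10*G (y(G, h) = 10*G - 2*h = -2*h + 10*G)
y(16, -46) + L(57, -26) = (-2*(-46) + 10*16) + (-240 + 8*(-26) + 60*57 - 2*(-26)*57) = (92 + 160) + (-240 - 208 + 3420 + 2964) = 252 + 5936 = 6188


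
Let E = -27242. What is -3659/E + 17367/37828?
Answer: 43680319/73607884 ≈ 0.59342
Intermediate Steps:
-3659/E + 17367/37828 = -3659/(-27242) + 17367/37828 = -3659*(-1/27242) + 17367*(1/37828) = 3659/27242 + 2481/5404 = 43680319/73607884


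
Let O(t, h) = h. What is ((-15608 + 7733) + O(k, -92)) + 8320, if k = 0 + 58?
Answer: 353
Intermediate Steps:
k = 58
((-15608 + 7733) + O(k, -92)) + 8320 = ((-15608 + 7733) - 92) + 8320 = (-7875 - 92) + 8320 = -7967 + 8320 = 353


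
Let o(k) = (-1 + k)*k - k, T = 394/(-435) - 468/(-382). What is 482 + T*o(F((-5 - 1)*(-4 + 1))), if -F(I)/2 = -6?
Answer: 2882086/5539 ≈ 520.33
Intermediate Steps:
F(I) = 12 (F(I) = -2*(-6) = 12)
T = 26536/83085 (T = 394*(-1/435) - 468*(-1/382) = -394/435 + 234/191 = 26536/83085 ≈ 0.31938)
o(k) = -k + k*(-1 + k) (o(k) = k*(-1 + k) - k = -k + k*(-1 + k))
482 + T*o(F((-5 - 1)*(-4 + 1))) = 482 + 26536*(12*(-2 + 12))/83085 = 482 + 26536*(12*10)/83085 = 482 + (26536/83085)*120 = 482 + 212288/5539 = 2882086/5539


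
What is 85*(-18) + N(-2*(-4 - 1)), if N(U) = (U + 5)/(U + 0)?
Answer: -3057/2 ≈ -1528.5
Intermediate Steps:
N(U) = (5 + U)/U
85*(-18) + N(-2*(-4 - 1)) = 85*(-18) + (5 - 2*(-4 - 1))/((-2*(-4 - 1))) = -1530 + (5 - 2*(-5))/((-2*(-5))) = -1530 + (5 + 10)/10 = -1530 + (⅒)*15 = -1530 + 3/2 = -3057/2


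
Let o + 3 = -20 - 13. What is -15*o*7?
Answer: 3780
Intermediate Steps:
o = -36 (o = -3 + (-20 - 13) = -3 - 33 = -36)
-15*o*7 = -15*(-36)*7 = 540*7 = 3780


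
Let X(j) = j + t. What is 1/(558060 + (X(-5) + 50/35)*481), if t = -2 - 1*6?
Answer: 7/3867459 ≈ 1.8100e-6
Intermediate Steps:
t = -8 (t = -2 - 6 = -8)
X(j) = -8 + j (X(j) = j - 8 = -8 + j)
1/(558060 + (X(-5) + 50/35)*481) = 1/(558060 + ((-8 - 5) + 50/35)*481) = 1/(558060 + (-13 + 50*(1/35))*481) = 1/(558060 + (-13 + 10/7)*481) = 1/(558060 - 81/7*481) = 1/(558060 - 38961/7) = 1/(3867459/7) = 7/3867459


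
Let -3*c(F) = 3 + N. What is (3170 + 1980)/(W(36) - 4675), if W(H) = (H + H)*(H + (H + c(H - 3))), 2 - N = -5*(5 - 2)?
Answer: 5150/29 ≈ 177.59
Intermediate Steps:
N = 17 (N = 2 - (-5)*(5 - 2) = 2 - (-5)*3 = 2 - 1*(-15) = 2 + 15 = 17)
c(F) = -20/3 (c(F) = -(3 + 17)/3 = -1/3*20 = -20/3)
W(H) = 2*H*(-20/3 + 2*H) (W(H) = (H + H)*(H + (H - 20/3)) = (2*H)*(H + (-20/3 + H)) = (2*H)*(-20/3 + 2*H) = 2*H*(-20/3 + 2*H))
(3170 + 1980)/(W(36) - 4675) = (3170 + 1980)/((4/3)*36*(-10 + 3*36) - 4675) = 5150/((4/3)*36*(-10 + 108) - 4675) = 5150/((4/3)*36*98 - 4675) = 5150/(4704 - 4675) = 5150/29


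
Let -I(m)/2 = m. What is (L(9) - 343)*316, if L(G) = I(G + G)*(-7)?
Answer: -28756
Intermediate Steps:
I(m) = -2*m
L(G) = 28*G (L(G) = -2*(G + G)*(-7) = -4*G*(-7) = 28*G)
(L(9) - 343)*316 = (28*9 - 343)*316 = (252 - 343)*316 = -91*316 = -28756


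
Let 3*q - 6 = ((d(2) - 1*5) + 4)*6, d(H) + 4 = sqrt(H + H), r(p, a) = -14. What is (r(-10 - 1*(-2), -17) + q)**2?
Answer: 324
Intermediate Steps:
d(H) = -4 + sqrt(2)*sqrt(H) (d(H) = -4 + sqrt(H + H) = -4 + sqrt(2*H) = -4 + sqrt(2)*sqrt(H))
q = -4 (q = 2 + ((((-4 + sqrt(2)*sqrt(2)) - 1*5) + 4)*6)/3 = 2 + ((((-4 + 2) - 5) + 4)*6)/3 = 2 + (((-2 - 5) + 4)*6)/3 = 2 + ((-7 + 4)*6)/3 = 2 + (-3*6)/3 = 2 + (1/3)*(-18) = 2 - 6 = -4)
(r(-10 - 1*(-2), -17) + q)**2 = (-14 - 4)**2 = (-18)**2 = 324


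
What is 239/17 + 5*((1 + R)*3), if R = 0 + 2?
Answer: 1004/17 ≈ 59.059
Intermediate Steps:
R = 2
239/17 + 5*((1 + R)*3) = 239/17 + 5*((1 + 2)*3) = 239*(1/17) + 5*(3*3) = 239/17 + 5*9 = 239/17 + 45 = 1004/17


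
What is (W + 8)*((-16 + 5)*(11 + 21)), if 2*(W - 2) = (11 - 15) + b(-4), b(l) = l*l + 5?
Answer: -6512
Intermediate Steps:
b(l) = 5 + l² (b(l) = l² + 5 = 5 + l²)
W = 21/2 (W = 2 + ((11 - 15) + (5 + (-4)²))/2 = 2 + (-4 + (5 + 16))/2 = 2 + (-4 + 21)/2 = 2 + (½)*17 = 2 + 17/2 = 21/2 ≈ 10.500)
(W + 8)*((-16 + 5)*(11 + 21)) = (21/2 + 8)*((-16 + 5)*(11 + 21)) = 37*(-11*32)/2 = (37/2)*(-352) = -6512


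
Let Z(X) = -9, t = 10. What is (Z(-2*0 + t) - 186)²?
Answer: 38025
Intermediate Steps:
(Z(-2*0 + t) - 186)² = (-9 - 186)² = (-195)² = 38025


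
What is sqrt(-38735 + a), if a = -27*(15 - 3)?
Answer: I*sqrt(39059) ≈ 197.63*I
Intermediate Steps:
a = -324 (a = -27*12 = -324)
sqrt(-38735 + a) = sqrt(-38735 - 324) = sqrt(-39059) = I*sqrt(39059)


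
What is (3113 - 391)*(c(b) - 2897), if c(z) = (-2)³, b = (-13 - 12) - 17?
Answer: -7907410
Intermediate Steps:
b = -42 (b = -25 - 17 = -42)
c(z) = -8
(3113 - 391)*(c(b) - 2897) = (3113 - 391)*(-8 - 2897) = 2722*(-2905) = -7907410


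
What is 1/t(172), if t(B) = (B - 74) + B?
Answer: 1/270 ≈ 0.0037037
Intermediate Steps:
t(B) = -74 + 2*B (t(B) = (-74 + B) + B = -74 + 2*B)
1/t(172) = 1/(-74 + 2*172) = 1/(-74 + 344) = 1/270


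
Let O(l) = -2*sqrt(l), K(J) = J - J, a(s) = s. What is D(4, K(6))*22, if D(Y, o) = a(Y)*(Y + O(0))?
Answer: 352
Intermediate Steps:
K(J) = 0
D(Y, o) = Y**2 (D(Y, o) = Y*(Y - 2*sqrt(0)) = Y*(Y - 2*0) = Y*(Y + 0) = Y*Y = Y**2)
D(4, K(6))*22 = 4**2*22 = 16*22 = 352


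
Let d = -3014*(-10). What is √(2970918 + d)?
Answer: √3001058 ≈ 1732.4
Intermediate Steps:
d = 30140
√(2970918 + d) = √(2970918 + 30140) = √3001058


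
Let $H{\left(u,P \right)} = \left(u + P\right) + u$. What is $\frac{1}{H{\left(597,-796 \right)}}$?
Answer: $\frac{1}{398} \approx 0.0025126$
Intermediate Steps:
$H{\left(u,P \right)} = P + 2 u$ ($H{\left(u,P \right)} = \left(P + u\right) + u = P + 2 u$)
$\frac{1}{H{\left(597,-796 \right)}} = \frac{1}{-796 + 2 \cdot 597} = \frac{1}{-796 + 1194} = \frac{1}{398}$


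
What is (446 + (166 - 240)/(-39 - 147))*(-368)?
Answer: -15277520/93 ≈ -1.6427e+5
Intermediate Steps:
(446 + (166 - 240)/(-39 - 147))*(-368) = (446 - 74/(-186))*(-368) = (446 - 74*(-1/186))*(-368) = (446 + 37/93)*(-368) = (41515/93)*(-368) = -15277520/93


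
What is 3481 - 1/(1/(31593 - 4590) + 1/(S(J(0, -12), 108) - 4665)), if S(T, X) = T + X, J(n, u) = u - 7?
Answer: 201634115/22427 ≈ 8990.7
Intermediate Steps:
J(n, u) = -7 + u
3481 - 1/(1/(31593 - 4590) + 1/(S(J(0, -12), 108) - 4665)) = 3481 - 1/(1/(31593 - 4590) + 1/(((-7 - 12) + 108) - 4665)) = 3481 - 1/(1/27003 + 1/((-19 + 108) - 4665)) = 3481 - 1/(1/27003 + 1/(89 - 4665)) = 3481 - 1/(1/27003 + 1/(-4576)) = 3481 - 1/(1/27003 - 1/4576) = 3481 - 1/(-22427/123565728) = 3481 - 1*(-123565728/22427) = 3481 + 123565728/22427 = 201634115/22427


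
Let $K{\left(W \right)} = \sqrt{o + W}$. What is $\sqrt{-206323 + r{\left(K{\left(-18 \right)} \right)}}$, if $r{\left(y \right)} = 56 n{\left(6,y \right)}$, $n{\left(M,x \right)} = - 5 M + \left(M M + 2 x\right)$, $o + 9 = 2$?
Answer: $\sqrt{-205987 + 560 i} \approx 0.6169 + 453.86 i$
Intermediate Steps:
$o = -7$ ($o = -9 + 2 = -7$)
$K{\left(W \right)} = \sqrt{-7 + W}$
$n{\left(M,x \right)} = M^{2} - 5 M + 2 x$ ($n{\left(M,x \right)} = - 5 M + \left(M^{2} + 2 x\right) = M^{2} - 5 M + 2 x$)
$r{\left(y \right)} = 336 + 112 y$ ($r{\left(y \right)} = 56 \left(6^{2} - 30 + 2 y\right) = 56 \left(36 - 30 + 2 y\right) = 56 \left(6 + 2 y\right) = 336 + 112 y$)
$\sqrt{-206323 + r{\left(K{\left(-18 \right)} \right)}} = \sqrt{-206323 + \left(336 + 112 \sqrt{-7 - 18}\right)} = \sqrt{-206323 + \left(336 + 112 \sqrt{-25}\right)} = \sqrt{-206323 + \left(336 + 112 \cdot 5 i\right)} = \sqrt{-206323 + \left(336 + 560 i\right)} = \sqrt{-205987 + 560 i}$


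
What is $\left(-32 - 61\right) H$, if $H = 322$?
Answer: $-29946$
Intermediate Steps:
$\left(-32 - 61\right) H = \left(-32 - 61\right) 322 = \left(-93\right) 322 = -29946$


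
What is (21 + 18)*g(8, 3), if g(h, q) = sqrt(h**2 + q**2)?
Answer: 39*sqrt(73) ≈ 333.22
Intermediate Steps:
(21 + 18)*g(8, 3) = (21 + 18)*sqrt(8**2 + 3**2) = 39*sqrt(64 + 9) = 39*sqrt(73)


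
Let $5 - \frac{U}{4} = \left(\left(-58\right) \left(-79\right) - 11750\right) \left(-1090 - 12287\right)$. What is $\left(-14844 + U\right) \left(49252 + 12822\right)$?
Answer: $-23809113868432$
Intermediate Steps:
$U = -383545324$ ($U = 20 - 4 \left(\left(-58\right) \left(-79\right) - 11750\right) \left(-1090 - 12287\right) = 20 - 4 \left(4582 - 11750\right) \left(-13377\right) = 20 - 4 \left(\left(-7168\right) \left(-13377\right)\right) = 20 - 383545344 = -383545324$)
$\left(-14844 + U\right) \left(49252 + 12822\right) = \left(-14844 - 383545324\right) \left(49252 + 12822\right) = \left(-383560168\right) 62074 = -23809113868432$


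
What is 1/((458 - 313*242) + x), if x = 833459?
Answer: 1/758171 ≈ 1.3190e-6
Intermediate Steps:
1/((458 - 313*242) + x) = 1/((458 - 313*242) + 833459) = 1/((458 - 75746) + 833459) = 1/(-75288 + 833459) = 1/758171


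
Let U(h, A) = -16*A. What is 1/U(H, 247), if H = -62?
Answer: -1/3952 ≈ -0.00025304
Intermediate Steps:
1/U(H, 247) = 1/(-16*247) = 1/(-3952) = -1/3952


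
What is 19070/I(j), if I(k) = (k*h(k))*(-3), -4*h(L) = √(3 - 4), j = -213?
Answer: 76280*I/639 ≈ 119.37*I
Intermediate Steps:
h(L) = -I/4 (h(L) = -√(3 - 4)/4 = -I/4)
I(k) = 3*I*k/4 (I(k) = (k*(-I/4))*(-3) = -I*k/4*(-3) = 3*I*k/4)
19070/I(j) = 19070/(((¾)*I*(-213))) = 19070/((-639*I/4)) = 19070*(4*I/639) = 76280*I/639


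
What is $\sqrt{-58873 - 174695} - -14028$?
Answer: $14028 + 12 i \sqrt{1622} \approx 14028.0 + 483.29 i$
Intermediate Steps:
$\sqrt{-58873 - 174695} - -14028 = \sqrt{-233568} + 14028 = 12 i \sqrt{1622} + 14028 = 14028 + 12 i \sqrt{1622}$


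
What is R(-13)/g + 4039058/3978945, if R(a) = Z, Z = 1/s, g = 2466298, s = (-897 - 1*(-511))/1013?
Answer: 3845142946900339/3787919940905460 ≈ 1.0151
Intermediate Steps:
s = -386/1013 (s = (-897 + 511)*(1/1013) = -386*1/1013 = -386/1013 ≈ -0.38105)
Z = -1013/386 (Z = 1/(-386/1013) = -1013/386 ≈ -2.6244)
R(a) = -1013/386
R(-13)/g + 4039058/3978945 = -1013/386/2466298 + 4039058/3978945 = -1013/386*1/2466298 + 4039058*(1/3978945) = -1013/951991028 + 4039058/3978945 = 3845142946900339/3787919940905460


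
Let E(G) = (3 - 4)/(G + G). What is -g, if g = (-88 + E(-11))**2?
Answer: -3744225/484 ≈ -7736.0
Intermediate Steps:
E(G) = -1/(2*G)
g = 3744225/484 (g = (-88 - 1/2/(-11))**2 = (-88 - 1/2*(-1/11))**2 = (-88 + 1/22)**2 = (-1935/22)**2 = 3744225/484 ≈ 7736.0)
-g = -1*3744225/484 = -3744225/484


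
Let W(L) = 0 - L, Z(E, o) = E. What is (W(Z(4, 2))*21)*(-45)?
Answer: 3780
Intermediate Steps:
W(L) = -L
(W(Z(4, 2))*21)*(-45) = (-1*4*21)*(-45) = -4*21*(-45) = -84*(-45) = 3780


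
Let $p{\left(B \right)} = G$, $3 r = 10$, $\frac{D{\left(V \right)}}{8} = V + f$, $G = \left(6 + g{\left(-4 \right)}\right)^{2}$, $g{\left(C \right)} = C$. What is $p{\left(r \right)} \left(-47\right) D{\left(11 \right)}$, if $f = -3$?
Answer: $-12032$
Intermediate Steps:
$G = 4$ ($G = \left(6 - 4\right)^{2} = 2^{2} = 4$)
$D{\left(V \right)} = -24 + 8 V$ ($D{\left(V \right)} = 8 \left(V - 3\right) = 8 \left(-3 + V\right) = -24 + 8 V$)
$r = \frac{10}{3}$ ($r = \frac{1}{3} \cdot 10 = \frac{10}{3} \approx 3.3333$)
$p{\left(B \right)} = 4$
$p{\left(r \right)} \left(-47\right) D{\left(11 \right)} = 4 \left(-47\right) \left(-24 + 8 \cdot 11\right) = - 188 \left(-24 + 88\right) = \left(-188\right) 64 = -12032$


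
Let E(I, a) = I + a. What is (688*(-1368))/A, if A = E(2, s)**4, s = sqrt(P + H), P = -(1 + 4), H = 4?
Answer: 6588288/625 + 22588416*I/625 ≈ 10541.0 + 36141.0*I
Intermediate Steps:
P = -5 (P = -1*5 = -5)
s = I (s = sqrt(-5 + 4) = sqrt(-1) = I ≈ 1.0*I)
A = (2 + I)**4 ≈ -7.0 + 24.0*I
(688*(-1368))/A = (688*(-1368))/((2 + I)**4) = -941184/(2 + I)**4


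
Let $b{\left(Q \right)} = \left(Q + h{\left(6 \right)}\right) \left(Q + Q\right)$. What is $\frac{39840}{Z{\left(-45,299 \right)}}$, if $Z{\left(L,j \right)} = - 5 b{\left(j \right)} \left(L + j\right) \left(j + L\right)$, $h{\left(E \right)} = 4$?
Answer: $- \frac{332}{487079671} \approx -6.8161 \cdot 10^{-7}$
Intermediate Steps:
$b{\left(Q \right)} = 2 Q \left(4 + Q\right)$ ($b{\left(Q \right)} = \left(Q + 4\right) \left(Q + Q\right) = \left(4 + Q\right) 2 Q = 2 Q \left(4 + Q\right)$)
$Z{\left(L,j \right)} = - 10 j \left(L + j\right)^{2} \left(4 + j\right)$ ($Z{\left(L,j \right)} = - 5 \cdot 2 j \left(4 + j\right) \left(L + j\right) \left(j + L\right) = - 10 j \left(4 + j\right) \left(L + j\right) \left(L + j\right) = - 10 j \left(4 + j\right) \left(L + j\right)^{2} = - 10 j \left(L + j\right)^{2} \left(4 + j\right)$)
$\frac{39840}{Z{\left(-45,299 \right)}} = \frac{39840}{\left(-10\right) 299 \left(-45 + 299\right)^{2} \left(4 + 299\right)} = \frac{39840}{\left(-10\right) 299 \cdot 254^{2} \cdot 303} = \frac{39840}{\left(-10\right) 299 \cdot 64516 \cdot 303} = \frac{39840}{-58449560520} = 39840 \left(- \frac{1}{58449560520}\right) = - \frac{332}{487079671}$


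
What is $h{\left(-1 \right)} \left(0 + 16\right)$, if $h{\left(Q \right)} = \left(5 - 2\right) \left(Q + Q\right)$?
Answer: $-96$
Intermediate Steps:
$h{\left(Q \right)} = 6 Q$ ($h{\left(Q \right)} = 3 \cdot 2 Q = 6 Q$)
$h{\left(-1 \right)} \left(0 + 16\right) = 6 \left(-1\right) \left(0 + 16\right) = \left(-6\right) 16 = -96$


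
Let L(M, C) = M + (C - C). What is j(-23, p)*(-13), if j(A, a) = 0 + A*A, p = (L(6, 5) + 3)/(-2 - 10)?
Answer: -6877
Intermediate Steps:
L(M, C) = M (L(M, C) = M + 0 = M)
p = -¾ (p = (6 + 3)/(-2 - 10) = 9/(-12) = 9*(-1/12) = -¾ ≈ -0.75000)
j(A, a) = A² (j(A, a) = 0 + A² = A²)
j(-23, p)*(-13) = (-23)²*(-13) = 529*(-13) = -6877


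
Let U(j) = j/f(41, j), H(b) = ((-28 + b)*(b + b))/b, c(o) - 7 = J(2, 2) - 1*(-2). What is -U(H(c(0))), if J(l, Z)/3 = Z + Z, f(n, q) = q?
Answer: -1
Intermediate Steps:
J(l, Z) = 6*Z (J(l, Z) = 3*(Z + Z) = 3*(2*Z) = 6*Z)
c(o) = 21 (c(o) = 7 + (6*2 - 1*(-2)) = 7 + (12 + 2) = 7 + 14 = 21)
H(b) = -56 + 2*b (H(b) = ((-28 + b)*(2*b))/b = (2*b*(-28 + b))/b = -56 + 2*b)
U(j) = 1 (U(j) = j/j = 1)
-U(H(c(0))) = -1*1 = -1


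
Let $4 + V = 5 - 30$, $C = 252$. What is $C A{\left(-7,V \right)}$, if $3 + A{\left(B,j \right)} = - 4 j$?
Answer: $28476$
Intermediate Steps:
$V = -29$ ($V = -4 + \left(5 - 30\right) = -4 - 25 = -29$)
$A{\left(B,j \right)} = -3 - 4 j$
$C A{\left(-7,V \right)} = 252 \left(-3 - -116\right) = 252 \left(-3 + 116\right) = 252 \cdot 113 = 28476$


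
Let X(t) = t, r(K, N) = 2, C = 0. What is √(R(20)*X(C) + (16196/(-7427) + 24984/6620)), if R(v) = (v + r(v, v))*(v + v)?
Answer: √240728496135470/12291685 ≈ 1.2623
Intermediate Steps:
R(v) = 2*v*(2 + v) (R(v) = (v + 2)*(v + v) = (2 + v)*(2*v) = 2*v*(2 + v))
√(R(20)*X(C) + (16196/(-7427) + 24984/6620)) = √((2*20*(2 + 20))*0 + (16196/(-7427) + 24984/6620)) = √((2*20*22)*0 + (16196*(-1/7427) + 24984*(1/6620))) = √(880*0 + (-16196/7427 + 6246/1655)) = √(0 + 19584662/12291685) = √(19584662/12291685) = √240728496135470/12291685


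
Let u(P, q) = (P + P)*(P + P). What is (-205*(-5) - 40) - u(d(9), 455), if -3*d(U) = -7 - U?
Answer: 7841/9 ≈ 871.22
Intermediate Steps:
d(U) = 7/3 + U/3 (d(U) = -(-7 - U)/3 = 7/3 + U/3)
u(P, q) = 4*P² (u(P, q) = (2*P)*(2*P) = 4*P²)
(-205*(-5) - 40) - u(d(9), 455) = (-205*(-5) - 40) - 4*(7/3 + (⅓)*9)² = (1025 - 40) - 4*(7/3 + 3)² = 985 - 4*(16/3)² = 985 - 4*256/9 = 985 - 1*1024/9 = 985 - 1024/9 = 7841/9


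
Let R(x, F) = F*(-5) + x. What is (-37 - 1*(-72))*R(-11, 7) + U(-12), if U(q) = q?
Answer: -1622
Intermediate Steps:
R(x, F) = x - 5*F (R(x, F) = -5*F + x = x - 5*F)
(-37 - 1*(-72))*R(-11, 7) + U(-12) = (-37 - 1*(-72))*(-11 - 5*7) - 12 = (-37 + 72)*(-11 - 35) - 12 = 35*(-46) - 12 = -1610 - 12 = -1622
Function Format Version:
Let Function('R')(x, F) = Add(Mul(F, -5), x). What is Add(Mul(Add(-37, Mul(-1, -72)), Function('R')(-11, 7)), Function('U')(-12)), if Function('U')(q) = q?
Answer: -1622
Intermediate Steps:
Function('R')(x, F) = Add(x, Mul(-5, F)) (Function('R')(x, F) = Add(Mul(-5, F), x) = Add(x, Mul(-5, F)))
Add(Mul(Add(-37, Mul(-1, -72)), Function('R')(-11, 7)), Function('U')(-12)) = Add(Mul(Add(-37, Mul(-1, -72)), Add(-11, Mul(-5, 7))), -12) = Add(Mul(Add(-37, 72), Add(-11, -35)), -12) = Add(Mul(35, -46), -12) = Add(-1610, -12) = -1622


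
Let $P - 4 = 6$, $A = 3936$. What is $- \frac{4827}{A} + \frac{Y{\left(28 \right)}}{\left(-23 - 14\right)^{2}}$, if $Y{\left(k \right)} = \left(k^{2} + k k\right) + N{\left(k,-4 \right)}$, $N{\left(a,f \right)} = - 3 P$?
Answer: $- \frac{184865}{1796128} \approx -0.10292$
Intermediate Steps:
$P = 10$ ($P = 4 + 6 = 10$)
$N{\left(a,f \right)} = -30$ ($N{\left(a,f \right)} = \left(-3\right) 10 = -30$)
$Y{\left(k \right)} = -30 + 2 k^{2}$ ($Y{\left(k \right)} = \left(k^{2} + k k\right) - 30 = \left(k^{2} + k^{2}\right) - 30 = 2 k^{2} - 30 = -30 + 2 k^{2}$)
$- \frac{4827}{A} + \frac{Y{\left(28 \right)}}{\left(-23 - 14\right)^{2}} = - \frac{4827}{3936} + \frac{-30 + 2 \cdot 28^{2}}{\left(-23 - 14\right)^{2}} = \left(-4827\right) \frac{1}{3936} + \frac{-30 + 2 \cdot 784}{\left(-37\right)^{2}} = - \frac{1609}{1312} + \frac{-30 + 1568}{1369} = - \frac{1609}{1312} + 1538 \cdot \frac{1}{1369} = - \frac{1609}{1312} + \frac{1538}{1369} = - \frac{184865}{1796128}$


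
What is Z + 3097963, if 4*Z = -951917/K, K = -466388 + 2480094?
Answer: 24953545771595/8054824 ≈ 3.0980e+6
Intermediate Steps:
K = 2013706
Z = -951917/8054824 (Z = (-951917/2013706)/4 = (-951917*1/2013706)/4 = (¼)*(-951917/2013706) = -951917/8054824 ≈ -0.11818)
Z + 3097963 = -951917/8054824 + 3097963 = 24953545771595/8054824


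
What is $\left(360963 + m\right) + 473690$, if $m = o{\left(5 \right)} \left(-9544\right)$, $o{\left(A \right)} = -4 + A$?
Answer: $825109$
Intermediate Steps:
$m = -9544$ ($m = \left(-4 + 5\right) \left(-9544\right) = 1 \left(-9544\right) = -9544$)
$\left(360963 + m\right) + 473690 = \left(360963 - 9544\right) + 473690 = 351419 + 473690 = 825109$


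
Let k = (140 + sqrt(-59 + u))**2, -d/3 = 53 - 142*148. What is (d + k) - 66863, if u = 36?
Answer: 15603 + 280*I*sqrt(23) ≈ 15603.0 + 1342.8*I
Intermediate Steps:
d = 62889 (d = -3*(53 - 142*148) = -3*(53 - 21016) = -3*(-20963) = 62889)
k = (140 + I*sqrt(23))**2 (k = (140 + sqrt(-59 + 36))**2 = (140 + sqrt(-23))**2 = (140 + I*sqrt(23))**2 ≈ 19577.0 + 1342.8*I)
(d + k) - 66863 = (62889 + (140 + I*sqrt(23))**2) - 66863 = -3974 + (140 + I*sqrt(23))**2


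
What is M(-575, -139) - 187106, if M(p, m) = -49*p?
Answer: -158931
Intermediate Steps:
M(-575, -139) - 187106 = -49*(-575) - 187106 = 28175 - 187106 = -158931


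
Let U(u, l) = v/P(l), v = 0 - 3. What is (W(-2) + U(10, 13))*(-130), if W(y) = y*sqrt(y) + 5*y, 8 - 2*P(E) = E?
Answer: 1144 + 260*I*sqrt(2) ≈ 1144.0 + 367.7*I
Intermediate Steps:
P(E) = 4 - E/2
v = -3
U(u, l) = -3/(4 - l/2)
W(y) = y**(3/2) + 5*y
(W(-2) + U(10, 13))*(-130) = (((-2)**(3/2) + 5*(-2)) + 6/(-8 + 13))*(-130) = ((-2*I*sqrt(2) - 10) + 6/5)*(-130) = ((-10 - 2*I*sqrt(2)) + 6*(1/5))*(-130) = ((-10 - 2*I*sqrt(2)) + 6/5)*(-130) = (-44/5 - 2*I*sqrt(2))*(-130) = 1144 + 260*I*sqrt(2)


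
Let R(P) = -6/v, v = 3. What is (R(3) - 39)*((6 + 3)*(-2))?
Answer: 738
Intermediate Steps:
R(P) = -2 (R(P) = -6/3 = -6*⅓ = -2)
(R(3) - 39)*((6 + 3)*(-2)) = (-2 - 39)*((6 + 3)*(-2)) = -369*(-2) = -41*(-18) = 738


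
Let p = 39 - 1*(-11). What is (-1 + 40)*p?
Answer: 1950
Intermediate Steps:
p = 50 (p = 39 + 11 = 50)
(-1 + 40)*p = (-1 + 40)*50 = 39*50 = 1950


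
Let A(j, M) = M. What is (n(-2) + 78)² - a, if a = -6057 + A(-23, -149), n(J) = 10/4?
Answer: 50745/4 ≈ 12686.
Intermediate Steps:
n(J) = 5/2 (n(J) = 10*(¼) = 5/2)
a = -6206 (a = -6057 - 149 = -6206)
(n(-2) + 78)² - a = (5/2 + 78)² - 1*(-6206) = (161/2)² + 6206 = 25921/4 + 6206 = 50745/4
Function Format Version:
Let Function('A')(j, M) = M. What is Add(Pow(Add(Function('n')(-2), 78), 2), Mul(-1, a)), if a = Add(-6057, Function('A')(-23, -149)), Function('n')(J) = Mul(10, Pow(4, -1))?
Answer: Rational(50745, 4) ≈ 12686.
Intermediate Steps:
Function('n')(J) = Rational(5, 2) (Function('n')(J) = Mul(10, Rational(1, 4)) = Rational(5, 2))
a = -6206 (a = Add(-6057, -149) = -6206)
Add(Pow(Add(Function('n')(-2), 78), 2), Mul(-1, a)) = Add(Pow(Add(Rational(5, 2), 78), 2), Mul(-1, -6206)) = Add(Pow(Rational(161, 2), 2), 6206) = Add(Rational(25921, 4), 6206) = Rational(50745, 4)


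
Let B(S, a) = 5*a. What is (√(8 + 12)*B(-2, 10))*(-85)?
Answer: -8500*√5 ≈ -19007.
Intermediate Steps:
(√(8 + 12)*B(-2, 10))*(-85) = (√(8 + 12)*(5*10))*(-85) = (√20*50)*(-85) = ((2*√5)*50)*(-85) = (100*√5)*(-85) = -8500*√5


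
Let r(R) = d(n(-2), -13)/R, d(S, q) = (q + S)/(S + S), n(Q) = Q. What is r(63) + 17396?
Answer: 1461269/84 ≈ 17396.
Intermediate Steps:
d(S, q) = (S + q)/(2*S) (d(S, q) = (S + q)/((2*S)) = (S + q)*(1/(2*S)) = (S + q)/(2*S))
r(R) = 15/(4*R) (r(R) = ((½)*(-2 - 13)/(-2))/R = ((½)*(-½)*(-15))/R = 15/(4*R))
r(63) + 17396 = (15/4)/63 + 17396 = (15/4)*(1/63) + 17396 = 5/84 + 17396 = 1461269/84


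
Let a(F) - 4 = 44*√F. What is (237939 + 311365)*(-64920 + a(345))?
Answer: -35658618464 + 24169376*√345 ≈ -3.5210e+10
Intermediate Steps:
a(F) = 4 + 44*√F
(237939 + 311365)*(-64920 + a(345)) = (237939 + 311365)*(-64920 + (4 + 44*√345)) = 549304*(-64916 + 44*√345) = -35658618464 + 24169376*√345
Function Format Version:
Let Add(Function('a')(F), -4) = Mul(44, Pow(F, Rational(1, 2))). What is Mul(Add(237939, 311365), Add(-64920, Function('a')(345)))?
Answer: Add(-35658618464, Mul(24169376, Pow(345, Rational(1, 2)))) ≈ -3.5210e+10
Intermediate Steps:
Function('a')(F) = Add(4, Mul(44, Pow(F, Rational(1, 2))))
Mul(Add(237939, 311365), Add(-64920, Function('a')(345))) = Mul(Add(237939, 311365), Add(-64920, Add(4, Mul(44, Pow(345, Rational(1, 2)))))) = Mul(549304, Add(-64916, Mul(44, Pow(345, Rational(1, 2))))) = Add(-35658618464, Mul(24169376, Pow(345, Rational(1, 2))))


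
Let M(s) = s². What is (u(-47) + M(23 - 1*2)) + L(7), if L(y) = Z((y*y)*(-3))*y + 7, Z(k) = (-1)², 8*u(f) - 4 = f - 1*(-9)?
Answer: 1803/4 ≈ 450.75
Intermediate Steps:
u(f) = 13/8 + f/8 (u(f) = ½ + (f - 1*(-9))/8 = ½ + (f + 9)/8 = ½ + (9 + f)/8 = ½ + (9/8 + f/8) = 13/8 + f/8)
Z(k) = 1
L(y) = 7 + y (L(y) = 1*y + 7 = y + 7 = 7 + y)
(u(-47) + M(23 - 1*2)) + L(7) = ((13/8 + (⅛)*(-47)) + (23 - 1*2)²) + (7 + 7) = ((13/8 - 47/8) + (23 - 2)²) + 14 = (-17/4 + 21²) + 14 = (-17/4 + 441) + 14 = 1747/4 + 14 = 1803/4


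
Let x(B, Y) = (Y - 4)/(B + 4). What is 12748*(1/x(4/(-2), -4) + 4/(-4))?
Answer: -15935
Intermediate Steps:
x(B, Y) = (-4 + Y)/(4 + B)
12748*(1/x(4/(-2), -4) + 4/(-4)) = 12748*(1/((-4 - 4)/(4 + 4/(-2))) + 4/(-4)) = 12748*(1/(-8/(4 + 4*(-½))) + 4*(-¼)) = 12748*(1/(-8/(4 - 2)) - 1) = 12748*(1/(-8/2) - 1) = 12748*(1/((½)*(-8)) - 1) = 12748*(1/(-4) - 1) = 12748*(1*(-¼) - 1) = 12748*(-¼ - 1) = 12748*(-5/4) = -15935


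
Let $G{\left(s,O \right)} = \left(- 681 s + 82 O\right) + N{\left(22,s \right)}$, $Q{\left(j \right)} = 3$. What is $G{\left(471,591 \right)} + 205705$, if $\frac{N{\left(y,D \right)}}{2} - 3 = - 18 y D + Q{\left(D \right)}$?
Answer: $-439604$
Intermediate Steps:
$N{\left(y,D \right)} = 12 - 36 D y$ ($N{\left(y,D \right)} = 6 + 2 \left(- 18 y D + 3\right) = 6 + 2 \left(- 18 D y + 3\right) = 6 + 2 \left(3 - 18 D y\right) = 6 - \left(-6 + 36 D y\right) = 12 - 36 D y$)
$G{\left(s,O \right)} = 12 - 1473 s + 82 O$ ($G{\left(s,O \right)} = \left(- 681 s + 82 O\right) - \left(-12 + 36 s 22\right) = \left(- 681 s + 82 O\right) - \left(-12 + 792 s\right) = 12 - 1473 s + 82 O$)
$G{\left(471,591 \right)} + 205705 = \left(12 - 693783 + 82 \cdot 591\right) + 205705 = \left(12 - 693783 + 48462\right) + 205705 = -645309 + 205705 = -439604$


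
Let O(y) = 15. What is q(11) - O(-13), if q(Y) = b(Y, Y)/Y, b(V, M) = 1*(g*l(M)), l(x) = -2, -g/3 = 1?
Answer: -159/11 ≈ -14.455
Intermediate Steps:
g = -3 (g = -3*1 = -3)
b(V, M) = 6 (b(V, M) = 1*(-3*(-2)) = 1*6 = 6)
q(Y) = 6/Y
q(11) - O(-13) = 6/11 - 1*15 = 6*(1/11) - 15 = 6/11 - 15 = -159/11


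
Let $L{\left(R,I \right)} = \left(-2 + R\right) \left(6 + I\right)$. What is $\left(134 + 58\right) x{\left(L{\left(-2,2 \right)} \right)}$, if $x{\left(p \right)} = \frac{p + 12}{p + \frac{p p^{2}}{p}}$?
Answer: $- \frac{120}{31} \approx -3.871$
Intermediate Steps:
$x{\left(p \right)} = \frac{12 + p}{p + p^{2}}$ ($x{\left(p \right)} = \frac{12 + p}{p + \frac{p^{3}}{p}} = \frac{12 + p}{p + p^{2}}$)
$\left(134 + 58\right) x{\left(L{\left(-2,2 \right)} \right)} = \left(134 + 58\right) \frac{12 + \left(-12 - 4 + 6 \left(-2\right) + 2 \left(-2\right)\right)}{\left(-12 - 4 + 6 \left(-2\right) + 2 \left(-2\right)\right) \left(1 + \left(-12 - 4 + 6 \left(-2\right) + 2 \left(-2\right)\right)\right)} = 192 \frac{12 - 32}{\left(-12 - 4 - 12 - 4\right) \left(1 - 32\right)} = 192 \frac{12 - 32}{\left(-32\right) \left(1 - 32\right)} = 192 \left(\left(- \frac{1}{32}\right) \frac{1}{-31} \left(-20\right)\right) = 192 \left(\left(- \frac{1}{32}\right) \left(- \frac{1}{31}\right) \left(-20\right)\right) = 192 \left(- \frac{5}{248}\right) = - \frac{120}{31}$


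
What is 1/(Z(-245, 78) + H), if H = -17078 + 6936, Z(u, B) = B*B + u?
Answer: -1/4303 ≈ -0.00023240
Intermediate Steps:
Z(u, B) = u + B**2 (Z(u, B) = B**2 + u = u + B**2)
H = -10142
1/(Z(-245, 78) + H) = 1/((-245 + 78**2) - 10142) = 1/((-245 + 6084) - 10142) = 1/(5839 - 10142) = 1/(-4303) = -1/4303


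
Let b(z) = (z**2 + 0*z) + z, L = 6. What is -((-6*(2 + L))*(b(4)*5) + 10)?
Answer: 4790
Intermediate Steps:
b(z) = z + z**2 (b(z) = (z**2 + 0) + z = z**2 + z = z + z**2)
-((-6*(2 + L))*(b(4)*5) + 10) = -((-6*(2 + 6))*((4*(1 + 4))*5) + 10) = -((-6*8)*((4*5)*5) + 10) = -(-960*5 + 10) = -(-48*100 + 10) = -(-4800 + 10) = -1*(-4790) = 4790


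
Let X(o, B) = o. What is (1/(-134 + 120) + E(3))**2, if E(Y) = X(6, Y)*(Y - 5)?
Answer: 28561/196 ≈ 145.72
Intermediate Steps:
E(Y) = -30 + 6*Y (E(Y) = 6*(Y - 5) = 6*(-5 + Y) = -30 + 6*Y)
(1/(-134 + 120) + E(3))**2 = (1/(-134 + 120) + (-30 + 6*3))**2 = (1/(-14) + (-30 + 18))**2 = (-1/14 - 12)**2 = (-169/14)**2 = 28561/196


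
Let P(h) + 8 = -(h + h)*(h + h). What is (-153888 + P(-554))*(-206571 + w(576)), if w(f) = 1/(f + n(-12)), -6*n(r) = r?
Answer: 82477775998860/289 ≈ 2.8539e+11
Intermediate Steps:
n(r) = -r/6
w(f) = 1/(2 + f) (w(f) = 1/(f - ⅙*(-12)) = 1/(f + 2) = 1/(2 + f))
P(h) = -8 - 4*h² (P(h) = -8 - (h + h)*(h + h) = -8 - 2*h*2*h = -8 - 4*h²)
(-153888 + P(-554))*(-206571 + w(576)) = (-153888 + (-8 - 4*(-554)²))*(-206571 + 1/(2 + 576)) = (-153888 + (-8 - 4*306916))*(-206571 + 1/578) = (-153888 + (-8 - 1227664))*(-206571 + 1/578) = (-153888 - 1227672)*(-119398037/578) = -1381560*(-119398037/578) = 82477775998860/289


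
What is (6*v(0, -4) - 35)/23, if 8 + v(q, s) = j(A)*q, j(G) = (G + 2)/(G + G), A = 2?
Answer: -83/23 ≈ -3.6087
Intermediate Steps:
j(G) = (2 + G)/(2*G) (j(G) = (2 + G)/((2*G)) = (2 + G)*(1/(2*G)) = (2 + G)/(2*G))
v(q, s) = -8 + q (v(q, s) = -8 + ((½)*(2 + 2)/2)*q = -8 + ((½)*(½)*4)*q = -8 + 1*q = -8 + q)
(6*v(0, -4) - 35)/23 = (6*(-8 + 0) - 35)/23 = (6*(-8) - 35)/23 = (-48 - 35)/23 = (1/23)*(-83) = -83/23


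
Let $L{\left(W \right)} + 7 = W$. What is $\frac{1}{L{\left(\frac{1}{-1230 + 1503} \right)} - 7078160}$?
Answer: $- \frac{273}{1932339590} \approx -1.4128 \cdot 10^{-7}$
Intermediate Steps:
$L{\left(W \right)} = -7 + W$
$\frac{1}{L{\left(\frac{1}{-1230 + 1503} \right)} - 7078160} = \frac{1}{\left(-7 + \frac{1}{-1230 + 1503}\right) - 7078160} = \frac{1}{\left(-7 + \frac{1}{273}\right) - 7078160} = \frac{1}{- \frac{1910}{273} - 7078160} = \frac{1}{- \frac{1932339590}{273}} = - \frac{273}{1932339590}$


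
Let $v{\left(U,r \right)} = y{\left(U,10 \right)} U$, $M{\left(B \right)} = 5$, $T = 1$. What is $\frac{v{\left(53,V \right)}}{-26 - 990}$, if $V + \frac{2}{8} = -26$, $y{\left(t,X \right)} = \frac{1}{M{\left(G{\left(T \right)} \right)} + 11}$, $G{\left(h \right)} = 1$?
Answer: $- \frac{53}{16256} \approx -0.0032603$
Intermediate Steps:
$y{\left(t,X \right)} = \frac{1}{16}$ ($y{\left(t,X \right)} = \frac{1}{5 + 11} = \frac{1}{16}$)
$V = - \frac{105}{4}$ ($V = - \frac{1}{4} - 26 = - \frac{105}{4} \approx -26.25$)
$v{\left(U,r \right)} = \frac{U}{16}$
$\frac{v{\left(53,V \right)}}{-26 - 990} = \frac{\frac{1}{16} \cdot 53}{-26 - 990} = \frac{53}{16 \left(-26 - 990\right)} = \frac{53}{16 \left(-1016\right)} = \frac{53}{16} \left(- \frac{1}{1016}\right) = - \frac{53}{16256}$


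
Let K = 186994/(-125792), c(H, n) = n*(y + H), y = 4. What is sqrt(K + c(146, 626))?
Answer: sqrt(23215860589693)/15724 ≈ 306.43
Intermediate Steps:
c(H, n) = n*(4 + H)
K = -93497/62896 (K = 186994*(-1/125792) = -93497/62896 ≈ -1.4865)
sqrt(K + c(146, 626)) = sqrt(-93497/62896 + 626*(4 + 146)) = sqrt(-93497/62896 + 626*150) = sqrt(-93497/62896 + 93900) = sqrt(5905840903/62896) = sqrt(23215860589693)/15724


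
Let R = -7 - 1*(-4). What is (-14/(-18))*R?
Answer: -7/3 ≈ -2.3333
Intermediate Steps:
R = -3 (R = -7 + 4 = -3)
(-14/(-18))*R = -14/(-18)*(-3) = -14*(-1/18)*(-3) = (7/9)*(-3) = -7/3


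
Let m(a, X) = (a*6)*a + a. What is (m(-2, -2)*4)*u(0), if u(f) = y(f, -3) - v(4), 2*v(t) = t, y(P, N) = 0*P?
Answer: -176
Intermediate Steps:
y(P, N) = 0
v(t) = t/2
m(a, X) = a + 6*a² (m(a, X) = (6*a)*a + a = 6*a² + a = a + 6*a²)
u(f) = -2 (u(f) = 0 - 4/2 = 0 - 1*2 = 0 - 2 = -2)
(m(-2, -2)*4)*u(0) = (-2*(1 + 6*(-2))*4)*(-2) = (-2*(1 - 12)*4)*(-2) = (-2*(-11)*4)*(-2) = (22*4)*(-2) = 88*(-2) = -176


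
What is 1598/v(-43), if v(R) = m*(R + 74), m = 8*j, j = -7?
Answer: -799/868 ≈ -0.92051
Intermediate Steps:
m = -56 (m = 8*(-7) = -56)
v(R) = -4144 - 56*R (v(R) = -56*(R + 74) = -56*(74 + R) = -4144 - 56*R)
1598/v(-43) = 1598/(-4144 - 56*(-43)) = 1598/(-4144 + 2408) = 1598/(-1736) = 1598*(-1/1736) = -799/868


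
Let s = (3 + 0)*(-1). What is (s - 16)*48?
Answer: -912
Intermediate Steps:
s = -3 (s = 3*(-1) = -3)
(s - 16)*48 = (-3 - 16)*48 = -19*48 = -912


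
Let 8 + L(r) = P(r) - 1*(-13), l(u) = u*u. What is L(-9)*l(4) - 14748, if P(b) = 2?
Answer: -14636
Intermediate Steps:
l(u) = u²
L(r) = 7 (L(r) = -8 + (2 - 1*(-13)) = -8 + (2 + 13) = -8 + 15 = 7)
L(-9)*l(4) - 14748 = 7*4² - 14748 = 7*16 - 14748 = 112 - 14748 = -14636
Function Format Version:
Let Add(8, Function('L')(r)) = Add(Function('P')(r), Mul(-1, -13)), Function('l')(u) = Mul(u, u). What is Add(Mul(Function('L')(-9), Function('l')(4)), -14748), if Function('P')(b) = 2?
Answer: -14636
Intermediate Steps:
Function('l')(u) = Pow(u, 2)
Function('L')(r) = 7 (Function('L')(r) = Add(-8, Add(2, Mul(-1, -13))) = Add(-8, Add(2, 13)) = Add(-8, 15) = 7)
Add(Mul(Function('L')(-9), Function('l')(4)), -14748) = Add(Mul(7, Pow(4, 2)), -14748) = Add(Mul(7, 16), -14748) = Add(112, -14748) = -14636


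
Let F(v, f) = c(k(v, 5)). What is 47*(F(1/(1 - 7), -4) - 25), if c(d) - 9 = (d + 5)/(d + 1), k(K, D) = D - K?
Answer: -24957/37 ≈ -674.51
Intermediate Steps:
c(d) = 9 + (5 + d)/(1 + d) (c(d) = 9 + (d + 5)/(d + 1) = 9 + (5 + d)/(1 + d))
F(v, f) = 2*(32 - 5*v)/(6 - v) (F(v, f) = 2*(7 + 5*(5 - v))/(1 + (5 - v)) = 2*(7 + (25 - 5*v))/(6 - v) = 2*(32 - 5*v)/(6 - v))
47*(F(1/(1 - 7), -4) - 25) = 47*(2*(-32 + 5/(1 - 7))/(-6 + 1/(1 - 7)) - 25) = 47*(2*(-32 + 5/(-6))/(-6 + 1/(-6)) - 25) = 47*(2*(-32 + 5*(-1/6))/(-6 - 1/6) - 25) = 47*(2*(-32 - 5/6)/(-37/6) - 25) = 47*(2*(-6/37)*(-197/6) - 25) = 47*(394/37 - 25) = 47*(-531/37) = -24957/37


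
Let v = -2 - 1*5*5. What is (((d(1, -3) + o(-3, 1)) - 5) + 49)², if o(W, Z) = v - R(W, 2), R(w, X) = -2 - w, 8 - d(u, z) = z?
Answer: 729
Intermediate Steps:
d(u, z) = 8 - z
v = -27 (v = -2 - 5*5 = -2 - 25 = -27)
o(W, Z) = -25 + W (o(W, Z) = -27 - (-2 - W) = -27 + (2 + W) = -25 + W)
(((d(1, -3) + o(-3, 1)) - 5) + 49)² = ((((8 - 1*(-3)) + (-25 - 3)) - 5) + 49)² = ((((8 + 3) - 28) - 5) + 49)² = (((11 - 28) - 5) + 49)² = ((-17 - 5) + 49)² = (-22 + 49)² = 27² = 729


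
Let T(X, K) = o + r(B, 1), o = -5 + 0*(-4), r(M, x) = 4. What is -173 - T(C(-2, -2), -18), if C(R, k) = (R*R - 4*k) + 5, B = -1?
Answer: -172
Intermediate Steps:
C(R, k) = 5 + R**2 - 4*k (C(R, k) = (R**2 - 4*k) + 5 = 5 + R**2 - 4*k)
o = -5 (o = -5 + 0 = -5)
T(X, K) = -1 (T(X, K) = -5 + 4 = -1)
-173 - T(C(-2, -2), -18) = -173 - 1*(-1) = -173 + 1 = -172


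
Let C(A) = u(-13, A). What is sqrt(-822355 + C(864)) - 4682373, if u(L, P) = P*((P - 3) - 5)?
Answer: -4682373 + I*sqrt(82771) ≈ -4.6824e+6 + 287.7*I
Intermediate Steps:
u(L, P) = P*(-8 + P) (u(L, P) = P*((-3 + P) - 5) = P*(-8 + P))
C(A) = A*(-8 + A)
sqrt(-822355 + C(864)) - 4682373 = sqrt(-822355 + 864*(-8 + 864)) - 4682373 = sqrt(-822355 + 864*856) - 4682373 = sqrt(-822355 + 739584) - 4682373 = sqrt(-82771) - 4682373 = I*sqrt(82771) - 4682373 = -4682373 + I*sqrt(82771)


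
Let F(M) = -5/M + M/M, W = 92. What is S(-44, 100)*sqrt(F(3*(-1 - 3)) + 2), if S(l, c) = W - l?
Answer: 68*sqrt(123)/3 ≈ 251.39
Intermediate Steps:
S(l, c) = 92 - l
F(M) = 1 - 5/M (F(M) = -5/M + 1 = 1 - 5/M)
S(-44, 100)*sqrt(F(3*(-1 - 3)) + 2) = (92 - 1*(-44))*sqrt((-5 + 3*(-1 - 3))/((3*(-1 - 3))) + 2) = (92 + 44)*sqrt((-5 + 3*(-4))/((3*(-4))) + 2) = 136*sqrt((-5 - 12)/(-12) + 2) = 136*sqrt(-1/12*(-17) + 2) = 136*sqrt(17/12 + 2) = 136*sqrt(41/12) = 136*(sqrt(123)/6) = 68*sqrt(123)/3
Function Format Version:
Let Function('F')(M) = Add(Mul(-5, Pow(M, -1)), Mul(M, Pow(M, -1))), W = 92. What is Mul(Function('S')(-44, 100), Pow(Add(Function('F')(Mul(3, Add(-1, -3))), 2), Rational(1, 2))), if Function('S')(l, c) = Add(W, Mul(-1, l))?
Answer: Mul(Rational(68, 3), Pow(123, Rational(1, 2))) ≈ 251.39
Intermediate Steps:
Function('S')(l, c) = Add(92, Mul(-1, l))
Function('F')(M) = Add(1, Mul(-5, Pow(M, -1))) (Function('F')(M) = Add(Mul(-5, Pow(M, -1)), 1) = Add(1, Mul(-5, Pow(M, -1))))
Mul(Function('S')(-44, 100), Pow(Add(Function('F')(Mul(3, Add(-1, -3))), 2), Rational(1, 2))) = Mul(Add(92, Mul(-1, -44)), Pow(Add(Mul(Pow(Mul(3, Add(-1, -3)), -1), Add(-5, Mul(3, Add(-1, -3)))), 2), Rational(1, 2))) = Mul(Add(92, 44), Pow(Add(Mul(Pow(Mul(3, -4), -1), Add(-5, Mul(3, -4))), 2), Rational(1, 2))) = Mul(136, Pow(Add(Mul(Pow(-12, -1), Add(-5, -12)), 2), Rational(1, 2))) = Mul(136, Pow(Add(Mul(Rational(-1, 12), -17), 2), Rational(1, 2))) = Mul(136, Pow(Add(Rational(17, 12), 2), Rational(1, 2))) = Mul(136, Pow(Rational(41, 12), Rational(1, 2))) = Mul(136, Mul(Rational(1, 6), Pow(123, Rational(1, 2)))) = Mul(Rational(68, 3), Pow(123, Rational(1, 2)))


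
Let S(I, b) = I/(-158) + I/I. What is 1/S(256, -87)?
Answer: -79/49 ≈ -1.6122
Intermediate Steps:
S(I, b) = 1 - I/158 (S(I, b) = I*(-1/158) + 1 = -I/158 + 1 = 1 - I/158)
1/S(256, -87) = 1/(1 - 1/158*256) = 1/(1 - 128/79) = 1/(-49/79) = -79/49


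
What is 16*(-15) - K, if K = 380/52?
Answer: -3215/13 ≈ -247.31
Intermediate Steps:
K = 95/13 (K = 380*(1/52) = 95/13 ≈ 7.3077)
16*(-15) - K = 16*(-15) - 1*95/13 = -240 - 95/13 = -3215/13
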